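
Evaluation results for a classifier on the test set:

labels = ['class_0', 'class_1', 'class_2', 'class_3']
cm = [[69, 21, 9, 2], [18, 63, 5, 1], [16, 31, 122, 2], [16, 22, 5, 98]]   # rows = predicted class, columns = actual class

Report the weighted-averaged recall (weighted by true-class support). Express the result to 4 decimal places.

0.7040

Per-class recall (TP/(TP+FN)):
  class_0: TP=69, FN=18+16+16=50 → 69/119 = 0.57983
  class_1: TP=63, FN=21+31+22=74 → 63/137 = 0.45985
  class_2: TP=122, FN=9+5+5=19 → 122/141 = 0.86525
  class_3: TP=98, FN=2+1+2=5 → 98/103 = 0.95146
Weighted-recall = Σ (supportᵢ/N)·recallᵢ with N=500: (119/500)·0.57983 + (137/500)·0.45985 + (141/500)·0.86525 + (103/500)·0.95146 = 0.7040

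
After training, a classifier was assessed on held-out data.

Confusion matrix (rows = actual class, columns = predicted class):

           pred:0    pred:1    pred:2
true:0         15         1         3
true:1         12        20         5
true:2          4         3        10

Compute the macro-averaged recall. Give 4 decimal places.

0.6394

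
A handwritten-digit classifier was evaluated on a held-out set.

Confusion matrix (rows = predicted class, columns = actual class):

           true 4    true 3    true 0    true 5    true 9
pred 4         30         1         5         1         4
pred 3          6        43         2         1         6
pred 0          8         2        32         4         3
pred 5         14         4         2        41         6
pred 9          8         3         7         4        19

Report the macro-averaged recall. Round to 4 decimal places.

Per-class recall (TP/(TP+FN)):
  4: TP=30, FN=6+8+14+8=36 → 30/66 = 0.45455
  3: TP=43, FN=1+2+4+3=10 → 43/53 = 0.81132
  0: TP=32, FN=5+2+2+7=16 → 32/48 = 0.66667
  5: TP=41, FN=1+1+4+4=10 → 41/51 = 0.80392
  9: TP=19, FN=4+6+3+6=19 → 19/38 = 0.50000
Macro-recall = mean = (0.45455 + 0.81132 + 0.66667 + 0.80392 + 0.50000) / 5 = 0.6473

0.6473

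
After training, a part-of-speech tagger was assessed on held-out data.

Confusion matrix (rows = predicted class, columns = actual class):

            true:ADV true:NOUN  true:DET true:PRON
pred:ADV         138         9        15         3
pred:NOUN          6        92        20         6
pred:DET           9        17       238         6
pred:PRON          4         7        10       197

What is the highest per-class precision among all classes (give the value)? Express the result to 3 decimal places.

Per-class precision (TP/(TP+FP)):
  ADV: TP=138, FP=9+15+3=27 → 138/165 = 0.8364
  NOUN: TP=92, FP=6+20+6=32 → 92/124 = 0.7419
  DET: TP=238, FP=9+17+6=32 → 238/270 = 0.8815
  PRON: TP=197, FP=4+7+10=21 → 197/218 = 0.9037
Highest is class 'PRON' with precision = 0.904.

0.904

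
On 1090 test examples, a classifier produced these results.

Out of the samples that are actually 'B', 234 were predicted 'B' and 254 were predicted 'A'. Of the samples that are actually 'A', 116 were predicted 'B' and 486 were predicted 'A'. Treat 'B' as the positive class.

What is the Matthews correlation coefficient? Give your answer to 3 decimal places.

0.305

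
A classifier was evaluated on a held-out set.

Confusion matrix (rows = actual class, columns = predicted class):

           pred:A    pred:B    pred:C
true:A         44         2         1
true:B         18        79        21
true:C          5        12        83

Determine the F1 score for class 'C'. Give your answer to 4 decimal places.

0.8098

Treat 'C' as positive and all other classes as negative.
F1 score = 2·TP/(2·TP+FP+FN).
C: TP=83, FP=1+21=22, FN=5+12=17 → 166/205 = 0.80976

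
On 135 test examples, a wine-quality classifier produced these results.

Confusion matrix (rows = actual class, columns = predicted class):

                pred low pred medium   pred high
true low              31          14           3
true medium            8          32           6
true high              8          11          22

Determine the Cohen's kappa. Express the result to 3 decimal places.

0.441

Observed agreement pₒ = trace/N = 85/135 = 0.6296
Expected agreement pₑ = Σ (rowᵢ·colᵢ)/N² = (48·47 + 46·57 + 41·31)/135² = 0.3374
κ = (pₒ − pₑ)/(1 − pₑ) = (0.6296 − 0.3374)/(1 − 0.3374) = 0.441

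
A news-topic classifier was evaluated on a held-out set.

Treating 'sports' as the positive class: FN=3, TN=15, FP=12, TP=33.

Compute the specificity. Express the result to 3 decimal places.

0.556

Specificity = TN/(TN+FP) = 15/(15+12) = 0.556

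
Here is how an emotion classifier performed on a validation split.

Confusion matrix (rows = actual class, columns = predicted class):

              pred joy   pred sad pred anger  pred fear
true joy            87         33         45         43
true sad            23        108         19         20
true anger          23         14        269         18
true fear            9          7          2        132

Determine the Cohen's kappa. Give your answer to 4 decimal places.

Observed agreement pₒ = trace/N = 596/852 = 0.69953
Expected agreement pₑ = Σ (rowᵢ·colᵢ)/N² = (208·142 + 170·162 + 324·335 + 150·213)/852² = 0.27217
κ = (pₒ − pₑ)/(1 − pₑ) = (0.69953 − 0.27217)/(1 − 0.27217) = 0.5872

0.5872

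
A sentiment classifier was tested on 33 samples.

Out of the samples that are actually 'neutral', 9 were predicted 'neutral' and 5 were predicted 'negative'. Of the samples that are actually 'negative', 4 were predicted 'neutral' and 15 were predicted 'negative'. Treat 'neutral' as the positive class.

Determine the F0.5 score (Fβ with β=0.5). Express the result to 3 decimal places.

Fβ = (1+β²)·TP / ((1+β²)·TP + β²·FN + FP), with β²=1/4
= 1.25·9 / (1.25·9 + 0.25·5 + 4) = 0.682

0.682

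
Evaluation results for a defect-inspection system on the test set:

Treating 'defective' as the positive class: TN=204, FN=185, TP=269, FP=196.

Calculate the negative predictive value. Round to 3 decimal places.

0.524

NPV = TN/(TN+FN) = 204/(204+185) = 0.524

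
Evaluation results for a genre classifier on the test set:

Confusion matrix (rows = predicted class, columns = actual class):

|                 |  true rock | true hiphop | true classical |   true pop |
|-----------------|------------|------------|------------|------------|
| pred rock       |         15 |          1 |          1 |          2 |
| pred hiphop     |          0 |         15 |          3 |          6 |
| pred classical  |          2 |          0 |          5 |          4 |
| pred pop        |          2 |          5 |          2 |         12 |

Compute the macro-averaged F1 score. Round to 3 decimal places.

Per-class F1 score (2·TP/(2·TP+FP+FN)):
  rock: TP=15, FP=1+1+2=4, FN=0+2+2=4 → 30/38 = 0.7895
  hiphop: TP=15, FP=0+3+6=9, FN=1+0+5=6 → 30/45 = 0.6667
  classical: TP=5, FP=2+0+4=6, FN=1+3+2=6 → 10/22 = 0.4545
  pop: TP=12, FP=2+5+2=9, FN=2+6+4=12 → 24/45 = 0.5333
Macro-F1 score = mean = (0.7895 + 0.6667 + 0.4545 + 0.5333) / 4 = 0.611

0.611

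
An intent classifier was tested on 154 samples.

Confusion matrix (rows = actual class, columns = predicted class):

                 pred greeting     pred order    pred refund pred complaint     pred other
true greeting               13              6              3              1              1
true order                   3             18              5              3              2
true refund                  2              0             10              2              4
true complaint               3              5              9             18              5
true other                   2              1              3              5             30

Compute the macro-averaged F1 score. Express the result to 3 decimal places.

0.561

Per-class F1 score (2·TP/(2·TP+FP+FN)):
  greeting: TP=13, FP=3+2+3+2=10, FN=6+3+1+1=11 → 26/47 = 0.5532
  order: TP=18, FP=6+0+5+1=12, FN=3+5+3+2=13 → 36/61 = 0.5902
  refund: TP=10, FP=3+5+9+3=20, FN=2+0+2+4=8 → 20/48 = 0.4167
  complaint: TP=18, FP=1+3+2+5=11, FN=3+5+9+5=22 → 36/69 = 0.5217
  other: TP=30, FP=1+2+4+5=12, FN=2+1+3+5=11 → 60/83 = 0.7229
Macro-F1 score = mean = (0.5532 + 0.5902 + 0.4167 + 0.5217 + 0.7229) / 5 = 0.561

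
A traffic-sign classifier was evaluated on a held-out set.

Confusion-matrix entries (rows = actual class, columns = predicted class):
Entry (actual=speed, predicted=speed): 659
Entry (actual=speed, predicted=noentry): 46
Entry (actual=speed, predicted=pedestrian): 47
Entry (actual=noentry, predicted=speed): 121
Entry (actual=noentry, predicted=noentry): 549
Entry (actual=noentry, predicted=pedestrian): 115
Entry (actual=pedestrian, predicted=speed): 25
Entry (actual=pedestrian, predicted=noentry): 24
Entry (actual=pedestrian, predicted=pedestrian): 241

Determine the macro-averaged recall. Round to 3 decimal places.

Per-class recall (TP/(TP+FN)):
  speed: TP=659, FN=46+47=93 → 659/752 = 0.8763
  noentry: TP=549, FN=121+115=236 → 549/785 = 0.6994
  pedestrian: TP=241, FN=25+24=49 → 241/290 = 0.8310
Macro-recall = mean = (0.8763 + 0.6994 + 0.8310) / 3 = 0.802

0.802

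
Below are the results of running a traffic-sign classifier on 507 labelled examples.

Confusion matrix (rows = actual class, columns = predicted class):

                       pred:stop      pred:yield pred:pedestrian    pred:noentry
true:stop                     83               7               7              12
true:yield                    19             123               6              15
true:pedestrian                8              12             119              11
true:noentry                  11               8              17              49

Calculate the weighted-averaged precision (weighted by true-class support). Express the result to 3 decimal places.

0.742

Per-class precision (TP/(TP+FP)):
  stop: TP=83, FP=19+8+11=38 → 83/121 = 0.6860
  yield: TP=123, FP=7+12+8=27 → 123/150 = 0.8200
  pedestrian: TP=119, FP=7+6+17=30 → 119/149 = 0.7987
  noentry: TP=49, FP=12+15+11=38 → 49/87 = 0.5632
Weighted-precision = Σ (supportᵢ/N)·precisionᵢ with N=507: (109/507)·0.6860 + (163/507)·0.8200 + (150/507)·0.7987 + (85/507)·0.5632 = 0.742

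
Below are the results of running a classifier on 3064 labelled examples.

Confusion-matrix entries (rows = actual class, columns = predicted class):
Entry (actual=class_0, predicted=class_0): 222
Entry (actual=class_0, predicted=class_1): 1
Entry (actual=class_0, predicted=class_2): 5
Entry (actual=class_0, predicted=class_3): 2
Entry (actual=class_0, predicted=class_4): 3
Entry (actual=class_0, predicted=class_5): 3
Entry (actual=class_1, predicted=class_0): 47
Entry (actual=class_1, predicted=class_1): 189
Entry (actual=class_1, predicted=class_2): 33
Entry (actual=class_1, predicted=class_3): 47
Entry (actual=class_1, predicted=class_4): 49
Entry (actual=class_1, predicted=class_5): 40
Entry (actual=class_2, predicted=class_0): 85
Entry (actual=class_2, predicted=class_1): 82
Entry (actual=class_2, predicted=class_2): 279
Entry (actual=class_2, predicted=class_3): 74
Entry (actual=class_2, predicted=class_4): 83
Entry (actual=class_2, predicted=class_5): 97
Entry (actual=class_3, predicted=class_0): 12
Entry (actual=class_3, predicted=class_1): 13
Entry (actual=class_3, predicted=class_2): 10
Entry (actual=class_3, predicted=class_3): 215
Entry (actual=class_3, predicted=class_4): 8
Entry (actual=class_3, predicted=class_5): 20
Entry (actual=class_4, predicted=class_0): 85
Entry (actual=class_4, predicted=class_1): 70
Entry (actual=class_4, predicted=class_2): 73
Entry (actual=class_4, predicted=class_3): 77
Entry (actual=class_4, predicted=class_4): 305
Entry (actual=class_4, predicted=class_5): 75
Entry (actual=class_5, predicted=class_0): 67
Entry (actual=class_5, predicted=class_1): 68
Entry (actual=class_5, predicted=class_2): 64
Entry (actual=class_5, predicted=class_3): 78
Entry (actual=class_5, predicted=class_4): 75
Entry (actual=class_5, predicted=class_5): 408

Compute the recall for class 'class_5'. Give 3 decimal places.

One-vs-rest for 'class_5': TP = diagonal; FP = other classes predicted 'class_5'; FN = 'class_5' predicted as other.
recall = TP/(TP+FN).
class_5: TP=408, FN=67+68+64+78+75=352 → 408/760 = 0.5368

0.537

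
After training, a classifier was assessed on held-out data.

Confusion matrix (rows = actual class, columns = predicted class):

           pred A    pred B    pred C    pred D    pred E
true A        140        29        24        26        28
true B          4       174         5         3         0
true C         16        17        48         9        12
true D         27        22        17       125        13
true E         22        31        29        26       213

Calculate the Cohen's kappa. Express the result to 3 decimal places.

0.569

Observed agreement pₒ = trace/N = 700/1060 = 0.6604
Expected agreement pₑ = Σ (rowᵢ·colᵢ)/N² = (247·209 + 186·273 + 102·123 + 204·189 + 321·266)/1060² = 0.2126
κ = (pₒ − pₑ)/(1 − pₑ) = (0.6604 − 0.2126)/(1 − 0.2126) = 0.569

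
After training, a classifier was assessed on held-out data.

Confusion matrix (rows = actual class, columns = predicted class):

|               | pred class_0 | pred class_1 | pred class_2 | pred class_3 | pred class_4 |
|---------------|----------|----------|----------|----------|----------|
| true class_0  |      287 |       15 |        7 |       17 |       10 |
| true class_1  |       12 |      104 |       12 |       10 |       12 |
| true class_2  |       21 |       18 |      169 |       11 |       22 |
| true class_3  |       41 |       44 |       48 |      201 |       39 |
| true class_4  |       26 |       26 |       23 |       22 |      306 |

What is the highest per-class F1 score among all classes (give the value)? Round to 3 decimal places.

Per-class F1 score (2·TP/(2·TP+FP+FN)):
  class_0: TP=287, FP=12+21+41+26=100, FN=15+7+17+10=49 → 574/723 = 0.7939
  class_1: TP=104, FP=15+18+44+26=103, FN=12+12+10+12=46 → 208/357 = 0.5826
  class_2: TP=169, FP=7+12+48+23=90, FN=21+18+11+22=72 → 338/500 = 0.6760
  class_3: TP=201, FP=17+10+11+22=60, FN=41+44+48+39=172 → 402/634 = 0.6341
  class_4: TP=306, FP=10+12+22+39=83, FN=26+26+23+22=97 → 612/792 = 0.7727
Highest is class 'class_0' with F1 score = 0.794.

0.794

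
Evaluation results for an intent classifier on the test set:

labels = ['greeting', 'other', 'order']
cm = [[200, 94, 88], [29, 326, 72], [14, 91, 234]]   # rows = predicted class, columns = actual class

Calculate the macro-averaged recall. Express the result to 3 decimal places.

Per-class recall (TP/(TP+FN)):
  greeting: TP=200, FN=29+14=43 → 200/243 = 0.8230
  other: TP=326, FN=94+91=185 → 326/511 = 0.6380
  order: TP=234, FN=88+72=160 → 234/394 = 0.5939
Macro-recall = mean = (0.8230 + 0.6380 + 0.5939) / 3 = 0.685

0.685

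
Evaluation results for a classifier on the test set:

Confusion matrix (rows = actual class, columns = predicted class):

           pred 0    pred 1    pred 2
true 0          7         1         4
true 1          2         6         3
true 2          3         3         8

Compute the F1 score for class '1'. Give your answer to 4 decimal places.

0.5714

F1 score = 2·TP/(2·TP+FP+FN).
1: TP=6, FP=1+3=4, FN=2+3=5 → 12/21 = 0.57143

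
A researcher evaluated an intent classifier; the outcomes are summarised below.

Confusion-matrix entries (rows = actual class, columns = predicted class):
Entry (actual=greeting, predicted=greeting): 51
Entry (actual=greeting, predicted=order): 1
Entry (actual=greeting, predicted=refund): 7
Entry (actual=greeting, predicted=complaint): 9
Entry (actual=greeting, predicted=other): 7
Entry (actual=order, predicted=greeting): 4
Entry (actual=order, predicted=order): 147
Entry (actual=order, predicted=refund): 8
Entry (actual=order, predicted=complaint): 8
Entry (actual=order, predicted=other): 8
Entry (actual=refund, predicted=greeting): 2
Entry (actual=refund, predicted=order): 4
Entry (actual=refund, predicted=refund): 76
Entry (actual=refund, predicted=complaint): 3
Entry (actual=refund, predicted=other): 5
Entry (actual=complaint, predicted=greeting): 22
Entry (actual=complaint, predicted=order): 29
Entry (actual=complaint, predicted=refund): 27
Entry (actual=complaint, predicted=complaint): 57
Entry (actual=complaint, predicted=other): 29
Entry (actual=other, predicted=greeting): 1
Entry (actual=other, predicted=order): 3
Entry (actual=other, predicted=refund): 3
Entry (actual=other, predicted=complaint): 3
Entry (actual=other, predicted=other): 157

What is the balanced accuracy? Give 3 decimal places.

0.730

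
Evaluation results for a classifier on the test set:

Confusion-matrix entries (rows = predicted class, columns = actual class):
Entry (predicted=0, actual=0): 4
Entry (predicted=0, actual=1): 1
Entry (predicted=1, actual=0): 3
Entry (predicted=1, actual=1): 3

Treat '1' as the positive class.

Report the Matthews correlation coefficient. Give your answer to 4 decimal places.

0.3105

MCC = (TP·TN − FP·FN) / √((TP+FP)(TP+FN)(TN+FP)(TN+FN))
Numerator = 3·4 − 3·1 = 9
Denominator = √(6·4·7·5) = √840 = 28.9828
MCC = 9 / 28.9828 = 0.3105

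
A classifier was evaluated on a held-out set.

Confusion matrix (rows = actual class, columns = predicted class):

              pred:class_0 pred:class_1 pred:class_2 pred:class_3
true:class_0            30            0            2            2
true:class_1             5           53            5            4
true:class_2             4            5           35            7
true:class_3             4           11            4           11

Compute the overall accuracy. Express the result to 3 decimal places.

0.709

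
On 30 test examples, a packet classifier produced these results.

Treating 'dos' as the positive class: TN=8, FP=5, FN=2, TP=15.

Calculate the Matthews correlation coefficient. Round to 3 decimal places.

MCC = (TP·TN − FP·FN) / √((TP+FP)(TP+FN)(TN+FP)(TN+FN))
Numerator = 15·8 − 5·2 = 110
Denominator = √(20·17·13·10) = √44200 = 210.2380
MCC = 110 / 210.2380 = 0.523

0.523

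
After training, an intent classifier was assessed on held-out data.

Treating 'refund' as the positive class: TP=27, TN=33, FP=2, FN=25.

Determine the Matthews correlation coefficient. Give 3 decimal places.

0.481

MCC = (TP·TN − FP·FN) / √((TP+FP)(TP+FN)(TN+FP)(TN+FN))
Numerator = 27·33 − 2·25 = 841
Denominator = √(29·52·35·58) = √3061240 = 1749.6400
MCC = 841 / 1749.6400 = 0.481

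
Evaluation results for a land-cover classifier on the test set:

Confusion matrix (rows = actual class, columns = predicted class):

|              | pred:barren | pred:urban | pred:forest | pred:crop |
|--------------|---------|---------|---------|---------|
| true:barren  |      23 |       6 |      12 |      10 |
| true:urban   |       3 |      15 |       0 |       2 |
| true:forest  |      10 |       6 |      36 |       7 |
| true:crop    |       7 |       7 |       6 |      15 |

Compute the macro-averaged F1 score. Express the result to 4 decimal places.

Per-class F1 score (2·TP/(2·TP+FP+FN)):
  barren: TP=23, FP=3+10+7=20, FN=6+12+10=28 → 46/94 = 0.48936
  urban: TP=15, FP=6+6+7=19, FN=3+0+2=5 → 30/54 = 0.55556
  forest: TP=36, FP=12+0+6=18, FN=10+6+7=23 → 72/113 = 0.63717
  crop: TP=15, FP=10+2+7=19, FN=7+7+6=20 → 30/69 = 0.43478
Macro-F1 score = mean = (0.48936 + 0.55556 + 0.63717 + 0.43478) / 4 = 0.5292

0.5292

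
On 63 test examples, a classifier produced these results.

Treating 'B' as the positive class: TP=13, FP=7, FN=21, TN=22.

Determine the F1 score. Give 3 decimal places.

0.481

Precision = TP/(TP+FP) = 13/20 = 0.6500
Recall = TP/(TP+FN) = 13/34 = 0.3824
F1 = 2·TP/(2·TP+FP+FN) = 26/54 = 0.481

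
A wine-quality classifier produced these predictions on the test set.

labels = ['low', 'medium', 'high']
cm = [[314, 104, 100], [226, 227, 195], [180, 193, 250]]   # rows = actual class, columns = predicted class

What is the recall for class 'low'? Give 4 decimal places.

0.6062

Treat 'low' as positive and all other classes as negative.
recall = TP/(TP+FN).
low: TP=314, FN=104+100=204 → 314/518 = 0.60618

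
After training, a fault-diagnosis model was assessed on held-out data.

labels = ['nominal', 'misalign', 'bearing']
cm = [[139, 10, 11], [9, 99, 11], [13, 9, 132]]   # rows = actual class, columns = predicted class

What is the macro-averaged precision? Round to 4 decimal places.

Per-class precision (TP/(TP+FP)):
  nominal: TP=139, FP=9+13=22 → 139/161 = 0.86335
  misalign: TP=99, FP=10+9=19 → 99/118 = 0.83898
  bearing: TP=132, FP=11+11=22 → 132/154 = 0.85714
Macro-precision = mean = (0.86335 + 0.83898 + 0.85714) / 3 = 0.8532

0.8532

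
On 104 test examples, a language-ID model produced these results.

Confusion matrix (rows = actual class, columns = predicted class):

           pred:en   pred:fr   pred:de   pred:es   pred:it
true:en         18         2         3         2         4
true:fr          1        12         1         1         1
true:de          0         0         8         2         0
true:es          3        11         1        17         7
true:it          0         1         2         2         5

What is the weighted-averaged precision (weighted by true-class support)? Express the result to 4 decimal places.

Per-class precision (TP/(TP+FP)):
  en: TP=18, FP=1+0+3+0=4 → 18/22 = 0.81818
  fr: TP=12, FP=2+0+11+1=14 → 12/26 = 0.46154
  de: TP=8, FP=3+1+1+2=7 → 8/15 = 0.53333
  es: TP=17, FP=2+1+2+2=7 → 17/24 = 0.70833
  it: TP=5, FP=4+1+0+7=12 → 5/17 = 0.29412
Weighted-precision = Σ (supportᵢ/N)·precisionᵢ with N=104: (29/104)·0.81818 + (16/104)·0.46154 + (10/104)·0.53333 + (39/104)·0.70833 + (10/104)·0.29412 = 0.6443

0.6443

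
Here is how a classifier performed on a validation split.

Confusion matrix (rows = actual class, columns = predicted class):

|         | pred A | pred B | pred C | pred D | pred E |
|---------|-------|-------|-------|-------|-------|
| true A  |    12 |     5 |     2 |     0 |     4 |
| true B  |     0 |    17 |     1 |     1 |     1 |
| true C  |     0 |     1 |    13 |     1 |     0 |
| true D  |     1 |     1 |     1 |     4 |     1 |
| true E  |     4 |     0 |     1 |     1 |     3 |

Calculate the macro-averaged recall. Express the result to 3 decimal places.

0.614

Per-class recall (TP/(TP+FN)):
  A: TP=12, FN=5+2+0+4=11 → 12/23 = 0.5217
  B: TP=17, FN=0+1+1+1=3 → 17/20 = 0.8500
  C: TP=13, FN=0+1+1+0=2 → 13/15 = 0.8667
  D: TP=4, FN=1+1+1+1=4 → 4/8 = 0.5000
  E: TP=3, FN=4+0+1+1=6 → 3/9 = 0.3333
Macro-recall = mean = (0.5217 + 0.8500 + 0.8667 + 0.5000 + 0.3333) / 5 = 0.614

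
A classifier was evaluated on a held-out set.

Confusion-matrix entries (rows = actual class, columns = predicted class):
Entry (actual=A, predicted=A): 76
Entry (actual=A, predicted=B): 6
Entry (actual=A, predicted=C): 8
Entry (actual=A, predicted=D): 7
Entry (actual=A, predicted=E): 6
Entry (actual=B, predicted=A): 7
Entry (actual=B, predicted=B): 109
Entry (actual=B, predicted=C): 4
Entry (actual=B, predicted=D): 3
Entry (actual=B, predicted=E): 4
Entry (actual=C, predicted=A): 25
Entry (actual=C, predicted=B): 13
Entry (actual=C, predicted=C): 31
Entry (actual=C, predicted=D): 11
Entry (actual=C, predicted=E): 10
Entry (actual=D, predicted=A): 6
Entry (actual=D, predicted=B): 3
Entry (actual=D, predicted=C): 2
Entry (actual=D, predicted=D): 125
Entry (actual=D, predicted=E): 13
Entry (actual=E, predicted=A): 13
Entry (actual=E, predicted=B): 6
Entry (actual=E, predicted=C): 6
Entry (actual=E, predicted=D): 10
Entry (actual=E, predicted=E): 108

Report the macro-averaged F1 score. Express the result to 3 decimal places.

0.701

Per-class F1 score (2·TP/(2·TP+FP+FN)):
  A: TP=76, FP=7+25+6+13=51, FN=6+8+7+6=27 → 152/230 = 0.6609
  B: TP=109, FP=6+13+3+6=28, FN=7+4+3+4=18 → 218/264 = 0.8258
  C: TP=31, FP=8+4+2+6=20, FN=25+13+11+10=59 → 62/141 = 0.4397
  D: TP=125, FP=7+3+11+10=31, FN=6+3+2+13=24 → 250/305 = 0.8197
  E: TP=108, FP=6+4+10+13=33, FN=13+6+6+10=35 → 216/284 = 0.7606
Macro-F1 score = mean = (0.6609 + 0.8258 + 0.4397 + 0.8197 + 0.7606) / 5 = 0.701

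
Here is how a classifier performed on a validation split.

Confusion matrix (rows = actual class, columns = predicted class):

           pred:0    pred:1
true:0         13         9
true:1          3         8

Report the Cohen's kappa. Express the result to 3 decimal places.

0.280

Observed agreement pₒ = trace/N = 21/33 = 0.6364
Expected agreement pₑ = Σ (rowᵢ·colᵢ)/N² = (22·16 + 11·17)/33² = 0.4949
κ = (pₒ − pₑ)/(1 − pₑ) = (0.6364 − 0.4949)/(1 − 0.4949) = 0.280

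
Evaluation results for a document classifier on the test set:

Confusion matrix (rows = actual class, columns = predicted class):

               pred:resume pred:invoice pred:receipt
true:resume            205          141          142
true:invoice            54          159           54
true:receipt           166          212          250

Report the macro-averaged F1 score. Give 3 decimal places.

0.441

Per-class F1 score (2·TP/(2·TP+FP+FN)):
  resume: TP=205, FP=54+166=220, FN=141+142=283 → 410/913 = 0.4491
  invoice: TP=159, FP=141+212=353, FN=54+54=108 → 318/779 = 0.4082
  receipt: TP=250, FP=142+54=196, FN=166+212=378 → 500/1074 = 0.4655
Macro-F1 score = mean = (0.4491 + 0.4082 + 0.4655) / 3 = 0.441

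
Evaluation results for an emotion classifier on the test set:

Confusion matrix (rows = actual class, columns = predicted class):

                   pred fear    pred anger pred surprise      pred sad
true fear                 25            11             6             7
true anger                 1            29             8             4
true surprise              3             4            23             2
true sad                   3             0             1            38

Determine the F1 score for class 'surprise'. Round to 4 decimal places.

0.6571

One-vs-rest for 'surprise': TP = diagonal; FP = other classes predicted 'surprise'; FN = 'surprise' predicted as other.
F1 score = 2·TP/(2·TP+FP+FN).
surprise: TP=23, FP=6+8+1=15, FN=3+4+2=9 → 46/70 = 0.65714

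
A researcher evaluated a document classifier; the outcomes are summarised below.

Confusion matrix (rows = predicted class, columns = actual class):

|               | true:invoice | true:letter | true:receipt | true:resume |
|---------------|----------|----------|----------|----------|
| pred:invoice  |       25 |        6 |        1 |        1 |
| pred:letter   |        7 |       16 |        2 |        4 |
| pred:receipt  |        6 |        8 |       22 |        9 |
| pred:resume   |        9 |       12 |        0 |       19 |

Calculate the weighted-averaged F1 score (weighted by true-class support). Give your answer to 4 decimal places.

Per-class F1 score (2·TP/(2·TP+FP+FN)):
  invoice: TP=25, FP=6+1+1=8, FN=7+6+9=22 → 50/80 = 0.62500
  letter: TP=16, FP=7+2+4=13, FN=6+8+12=26 → 32/71 = 0.45070
  receipt: TP=22, FP=6+8+9=23, FN=1+2+0=3 → 44/70 = 0.62857
  resume: TP=19, FP=9+12+0=21, FN=1+4+9=14 → 38/73 = 0.52055
Weighted-F1 score = Σ (supportᵢ/N)·F1 scoreᵢ with N=147: (47/147)·0.62500 + (42/147)·0.45070 + (25/147)·0.62857 + (33/147)·0.52055 = 0.5524

0.5524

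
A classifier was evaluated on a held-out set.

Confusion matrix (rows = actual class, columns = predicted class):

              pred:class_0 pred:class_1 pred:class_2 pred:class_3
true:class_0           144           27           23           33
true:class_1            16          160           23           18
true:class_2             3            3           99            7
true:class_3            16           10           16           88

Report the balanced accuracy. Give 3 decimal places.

Balanced accuracy = mean of per-class recall.
  class_0: recall = 144/227 = 0.6344
  class_1: recall = 160/217 = 0.7373
  class_2: recall = 99/112 = 0.8839
  class_3: recall = 88/130 = 0.6769
Mean = (0.6344 + 0.7373 + 0.8839 + 0.6769) / 4 = 0.733

0.733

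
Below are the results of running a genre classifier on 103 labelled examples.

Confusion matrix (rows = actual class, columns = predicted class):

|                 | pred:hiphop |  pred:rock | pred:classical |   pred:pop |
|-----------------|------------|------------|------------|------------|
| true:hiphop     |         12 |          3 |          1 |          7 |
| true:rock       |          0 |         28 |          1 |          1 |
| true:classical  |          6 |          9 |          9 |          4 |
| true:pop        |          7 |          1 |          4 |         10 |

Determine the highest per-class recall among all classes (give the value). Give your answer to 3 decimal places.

Per-class recall (TP/(TP+FN)):
  hiphop: TP=12, FN=3+1+7=11 → 12/23 = 0.5217
  rock: TP=28, FN=0+1+1=2 → 28/30 = 0.9333
  classical: TP=9, FN=6+9+4=19 → 9/28 = 0.3214
  pop: TP=10, FN=7+1+4=12 → 10/22 = 0.4545
Highest is class 'rock' with recall = 0.933.

0.933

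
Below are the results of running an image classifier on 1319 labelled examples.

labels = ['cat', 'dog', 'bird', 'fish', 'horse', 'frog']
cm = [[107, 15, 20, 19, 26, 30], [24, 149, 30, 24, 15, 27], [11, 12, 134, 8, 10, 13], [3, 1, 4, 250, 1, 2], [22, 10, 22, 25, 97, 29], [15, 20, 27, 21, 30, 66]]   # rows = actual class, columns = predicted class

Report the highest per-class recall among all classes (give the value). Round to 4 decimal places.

Per-class recall (TP/(TP+FN)):
  cat: TP=107, FN=15+20+19+26+30=110 → 107/217 = 0.49309
  dog: TP=149, FN=24+30+24+15+27=120 → 149/269 = 0.55390
  bird: TP=134, FN=11+12+8+10+13=54 → 134/188 = 0.71277
  fish: TP=250, FN=3+1+4+1+2=11 → 250/261 = 0.95785
  horse: TP=97, FN=22+10+22+25+29=108 → 97/205 = 0.47317
  frog: TP=66, FN=15+20+27+21+30=113 → 66/179 = 0.36872
Highest is class 'fish' with recall = 0.9579.

0.9579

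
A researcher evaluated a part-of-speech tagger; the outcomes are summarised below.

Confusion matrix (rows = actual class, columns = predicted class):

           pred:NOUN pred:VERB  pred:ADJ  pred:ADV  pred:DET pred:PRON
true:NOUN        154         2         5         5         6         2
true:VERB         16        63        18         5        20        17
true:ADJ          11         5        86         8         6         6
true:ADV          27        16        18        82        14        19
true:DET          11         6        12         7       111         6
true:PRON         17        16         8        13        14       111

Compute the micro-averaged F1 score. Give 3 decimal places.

0.644

Micro-averaging pools counts across classes: ΣTP=607, ΣFP=336, ΣFN=336.
Micro-F1 score = 2·TP/(2·TP+FP+FN) on pooled counts = 0.644 (equals overall accuracy in single-label multiclass).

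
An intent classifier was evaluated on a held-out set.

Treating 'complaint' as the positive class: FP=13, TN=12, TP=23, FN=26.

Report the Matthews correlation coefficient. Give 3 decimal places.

MCC = (TP·TN − FP·FN) / √((TP+FP)(TP+FN)(TN+FP)(TN+FN))
Numerator = 23·12 − 13·26 = -62
Denominator = √(36·49·25·38) = √1675800 = 1294.5269
MCC = -62 / 1294.5269 = -0.048

-0.048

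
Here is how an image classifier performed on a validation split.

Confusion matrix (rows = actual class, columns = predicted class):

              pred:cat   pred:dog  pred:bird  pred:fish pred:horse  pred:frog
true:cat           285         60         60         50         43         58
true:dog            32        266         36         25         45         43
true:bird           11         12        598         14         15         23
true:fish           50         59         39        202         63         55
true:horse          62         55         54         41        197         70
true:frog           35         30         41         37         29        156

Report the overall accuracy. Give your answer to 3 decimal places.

0.577

Accuracy = trace / total = (285+266+598+202+197+156=1704) / 2951 = 1704/2951 = 0.577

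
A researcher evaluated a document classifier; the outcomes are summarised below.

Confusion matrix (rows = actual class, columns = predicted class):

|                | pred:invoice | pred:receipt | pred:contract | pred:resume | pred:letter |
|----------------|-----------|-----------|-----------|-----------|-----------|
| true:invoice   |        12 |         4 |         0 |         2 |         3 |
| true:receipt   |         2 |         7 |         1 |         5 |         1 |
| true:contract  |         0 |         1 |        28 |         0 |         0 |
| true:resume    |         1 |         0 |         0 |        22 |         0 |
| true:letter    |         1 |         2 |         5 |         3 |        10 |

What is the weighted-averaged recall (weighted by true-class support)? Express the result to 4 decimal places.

Per-class recall (TP/(TP+FN)):
  invoice: TP=12, FN=4+0+2+3=9 → 12/21 = 0.57143
  receipt: TP=7, FN=2+1+5+1=9 → 7/16 = 0.43750
  contract: TP=28, FN=0+1+0+0=1 → 28/29 = 0.96552
  resume: TP=22, FN=1+0+0+0=1 → 22/23 = 0.95652
  letter: TP=10, FN=1+2+5+3=11 → 10/21 = 0.47619
Weighted-recall = Σ (supportᵢ/N)·recallᵢ with N=110: (21/110)·0.57143 + (16/110)·0.43750 + (29/110)·0.96552 + (23/110)·0.95652 + (21/110)·0.47619 = 0.7182

0.7182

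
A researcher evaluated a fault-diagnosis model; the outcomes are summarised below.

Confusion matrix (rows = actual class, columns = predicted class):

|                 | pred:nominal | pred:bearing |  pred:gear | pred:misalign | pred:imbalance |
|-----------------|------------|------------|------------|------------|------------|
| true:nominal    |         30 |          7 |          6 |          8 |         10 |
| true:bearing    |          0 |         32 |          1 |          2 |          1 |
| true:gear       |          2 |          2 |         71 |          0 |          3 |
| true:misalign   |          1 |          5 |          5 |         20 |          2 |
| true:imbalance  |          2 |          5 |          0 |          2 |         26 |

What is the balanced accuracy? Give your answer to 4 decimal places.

Balanced accuracy = mean of per-class recall.
  nominal: recall = 30/61 = 0.49180
  bearing: recall = 32/36 = 0.88889
  gear: recall = 71/78 = 0.91026
  misalign: recall = 20/33 = 0.60606
  imbalance: recall = 26/35 = 0.74286
Mean = (0.49180 + 0.88889 + 0.91026 + 0.60606 + 0.74286) / 5 = 0.7280

0.7280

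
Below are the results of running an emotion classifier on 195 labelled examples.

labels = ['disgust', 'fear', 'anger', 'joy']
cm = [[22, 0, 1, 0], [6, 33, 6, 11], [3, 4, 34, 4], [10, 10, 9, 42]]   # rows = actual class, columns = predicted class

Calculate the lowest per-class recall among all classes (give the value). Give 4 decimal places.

Per-class recall (TP/(TP+FN)):
  disgust: TP=22, FN=0+1+0=1 → 22/23 = 0.95652
  fear: TP=33, FN=6+6+11=23 → 33/56 = 0.58929
  anger: TP=34, FN=3+4+4=11 → 34/45 = 0.75556
  joy: TP=42, FN=10+10+9=29 → 42/71 = 0.59155
Lowest is class 'fear' with recall = 0.5893.

0.5893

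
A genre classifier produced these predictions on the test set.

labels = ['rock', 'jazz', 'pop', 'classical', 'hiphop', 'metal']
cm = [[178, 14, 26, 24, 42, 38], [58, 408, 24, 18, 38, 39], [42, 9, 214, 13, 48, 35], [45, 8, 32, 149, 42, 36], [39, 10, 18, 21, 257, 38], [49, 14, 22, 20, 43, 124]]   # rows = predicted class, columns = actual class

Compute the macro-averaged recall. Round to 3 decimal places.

0.584

Per-class recall (TP/(TP+FN)):
  rock: TP=178, FN=58+42+45+39+49=233 → 178/411 = 0.4331
  jazz: TP=408, FN=14+9+8+10+14=55 → 408/463 = 0.8812
  pop: TP=214, FN=26+24+32+18+22=122 → 214/336 = 0.6369
  classical: TP=149, FN=24+18+13+21+20=96 → 149/245 = 0.6082
  hiphop: TP=257, FN=42+38+48+42+43=213 → 257/470 = 0.5468
  metal: TP=124, FN=38+39+35+36+38=186 → 124/310 = 0.4000
Macro-recall = mean = (0.4331 + 0.8812 + 0.6369 + 0.6082 + 0.5468 + 0.4000) / 6 = 0.584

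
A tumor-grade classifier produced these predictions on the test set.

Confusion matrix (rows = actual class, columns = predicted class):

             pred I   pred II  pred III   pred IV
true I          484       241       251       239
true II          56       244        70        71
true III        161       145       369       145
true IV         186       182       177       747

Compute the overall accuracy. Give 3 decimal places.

0.489

Accuracy = trace / total = (484+244+369+747=1844) / 3768 = 1844/3768 = 0.489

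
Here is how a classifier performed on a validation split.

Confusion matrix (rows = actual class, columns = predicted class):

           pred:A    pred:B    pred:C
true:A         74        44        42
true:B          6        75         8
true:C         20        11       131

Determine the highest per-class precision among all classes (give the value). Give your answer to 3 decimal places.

Per-class precision (TP/(TP+FP)):
  A: TP=74, FP=6+20=26 → 74/100 = 0.7400
  B: TP=75, FP=44+11=55 → 75/130 = 0.5769
  C: TP=131, FP=42+8=50 → 131/181 = 0.7238
Highest is class 'A' with precision = 0.740.

0.740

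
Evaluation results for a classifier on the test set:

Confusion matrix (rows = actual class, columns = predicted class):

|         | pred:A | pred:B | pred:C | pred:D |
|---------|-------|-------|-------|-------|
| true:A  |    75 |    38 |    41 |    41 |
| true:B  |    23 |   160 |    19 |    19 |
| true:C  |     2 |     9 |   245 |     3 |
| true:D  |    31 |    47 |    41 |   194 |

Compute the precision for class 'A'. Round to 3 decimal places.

0.573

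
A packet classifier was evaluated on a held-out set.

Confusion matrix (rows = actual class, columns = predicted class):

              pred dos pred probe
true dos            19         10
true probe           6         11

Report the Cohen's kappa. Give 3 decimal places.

0.288

Observed agreement pₒ = trace/N = 30/46 = 0.6522
Expected agreement pₑ = Σ (rowᵢ·colᵢ)/N² = (29·25 + 17·21)/46² = 0.5113
κ = (pₒ − pₑ)/(1 − pₑ) = (0.6522 − 0.5113)/(1 − 0.5113) = 0.288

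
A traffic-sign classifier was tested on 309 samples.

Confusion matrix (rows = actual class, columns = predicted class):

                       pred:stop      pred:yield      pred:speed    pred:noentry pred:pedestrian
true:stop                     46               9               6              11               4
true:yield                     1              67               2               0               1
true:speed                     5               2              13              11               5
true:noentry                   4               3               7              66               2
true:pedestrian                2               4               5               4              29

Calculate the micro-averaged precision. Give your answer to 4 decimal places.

0.7152

Micro-averaging pools counts across classes: ΣTP=221, ΣFP=88, ΣFN=88.
Micro-precision = TP/(TP+FP) on pooled counts = 0.7152 (equals overall accuracy in single-label multiclass).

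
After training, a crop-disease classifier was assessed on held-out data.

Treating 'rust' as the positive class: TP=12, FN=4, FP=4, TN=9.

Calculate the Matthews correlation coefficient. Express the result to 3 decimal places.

0.442

MCC = (TP·TN − FP·FN) / √((TP+FP)(TP+FN)(TN+FP)(TN+FN))
Numerator = 12·9 − 4·4 = 92
Denominator = √(16·16·13·13) = √43264 = 208.0000
MCC = 92 / 208.0000 = 0.442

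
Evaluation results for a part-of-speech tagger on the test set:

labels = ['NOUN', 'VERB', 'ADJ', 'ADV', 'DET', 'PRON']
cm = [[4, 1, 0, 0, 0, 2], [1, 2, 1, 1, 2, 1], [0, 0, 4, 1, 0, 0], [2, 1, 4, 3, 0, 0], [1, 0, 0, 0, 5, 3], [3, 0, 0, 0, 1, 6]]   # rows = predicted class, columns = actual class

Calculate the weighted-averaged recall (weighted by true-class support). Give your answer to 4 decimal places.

Per-class recall (TP/(TP+FN)):
  NOUN: TP=4, FN=1+0+2+1+3=7 → 4/11 = 0.36364
  VERB: TP=2, FN=1+0+1+0+0=2 → 2/4 = 0.50000
  ADJ: TP=4, FN=0+1+4+0+0=5 → 4/9 = 0.44444
  ADV: TP=3, FN=0+1+1+0+0=2 → 3/5 = 0.60000
  DET: TP=5, FN=0+2+0+0+1=3 → 5/8 = 0.62500
  PRON: TP=6, FN=2+1+0+0+3=6 → 6/12 = 0.50000
Weighted-recall = Σ (supportᵢ/N)·recallᵢ with N=49: (11/49)·0.36364 + (4/49)·0.50000 + (9/49)·0.44444 + (5/49)·0.60000 + (8/49)·0.62500 + (12/49)·0.50000 = 0.4898

0.4898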